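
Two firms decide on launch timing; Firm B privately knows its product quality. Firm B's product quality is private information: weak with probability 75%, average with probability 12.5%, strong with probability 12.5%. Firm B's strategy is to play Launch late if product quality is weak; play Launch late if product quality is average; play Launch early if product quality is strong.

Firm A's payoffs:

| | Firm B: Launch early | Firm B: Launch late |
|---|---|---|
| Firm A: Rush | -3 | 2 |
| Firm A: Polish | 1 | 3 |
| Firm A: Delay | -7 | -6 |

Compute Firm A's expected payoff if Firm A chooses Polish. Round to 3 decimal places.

E[Polish] = 0.75·3 + 0.125·3 + 0.125·1 = 2.25 + 0.375 + 0.125 = 2.75

2.750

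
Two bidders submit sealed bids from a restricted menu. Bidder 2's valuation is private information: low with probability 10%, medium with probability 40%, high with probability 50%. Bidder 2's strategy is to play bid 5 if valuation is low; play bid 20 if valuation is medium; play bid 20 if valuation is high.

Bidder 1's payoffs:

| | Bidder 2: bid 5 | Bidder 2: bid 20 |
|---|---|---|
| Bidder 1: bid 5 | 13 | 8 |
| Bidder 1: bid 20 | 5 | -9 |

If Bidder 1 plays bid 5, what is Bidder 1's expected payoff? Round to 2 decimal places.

8.50

E[bid 5] = 0.1·13 + 0.4·8 + 0.5·8 = 1.3 + 3.2 + 4 = 8.5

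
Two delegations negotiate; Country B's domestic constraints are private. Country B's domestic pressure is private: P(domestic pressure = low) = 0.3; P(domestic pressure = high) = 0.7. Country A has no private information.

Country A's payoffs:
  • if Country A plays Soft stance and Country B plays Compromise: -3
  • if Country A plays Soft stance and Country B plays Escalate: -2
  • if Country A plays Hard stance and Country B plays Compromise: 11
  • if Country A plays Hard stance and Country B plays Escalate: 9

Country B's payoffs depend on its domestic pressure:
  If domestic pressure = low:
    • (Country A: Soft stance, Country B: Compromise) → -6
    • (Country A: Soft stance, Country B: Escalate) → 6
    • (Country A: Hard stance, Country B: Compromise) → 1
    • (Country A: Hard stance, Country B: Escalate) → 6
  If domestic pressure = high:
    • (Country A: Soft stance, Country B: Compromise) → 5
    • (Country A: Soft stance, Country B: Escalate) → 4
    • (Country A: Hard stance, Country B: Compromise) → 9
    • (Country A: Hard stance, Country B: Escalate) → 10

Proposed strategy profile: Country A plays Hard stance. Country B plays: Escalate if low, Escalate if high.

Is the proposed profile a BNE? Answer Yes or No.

A profile is a BNE iff every type of every player is best-responding given beliefs about the other side.
Country A plays Hard stance: E[Hard stance] = 0.3·(9) + 0.7·(9) = 9; E[Soft stance] = -2. Best-responding. ✓
Country B (domestic pressure low), facing Hard stance: Compromise gives 1, Escalate gives 6. Proposed Escalate is best. ✓
Country B (domestic pressure high), facing Hard stance: Compromise gives 9, Escalate gives 10. Proposed Escalate is best. ✓

Yes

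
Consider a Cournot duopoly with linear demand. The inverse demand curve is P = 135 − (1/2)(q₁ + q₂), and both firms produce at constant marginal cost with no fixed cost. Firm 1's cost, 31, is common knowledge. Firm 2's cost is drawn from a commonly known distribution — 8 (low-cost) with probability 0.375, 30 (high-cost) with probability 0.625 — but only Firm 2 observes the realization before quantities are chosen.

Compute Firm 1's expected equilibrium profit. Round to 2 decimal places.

1995.01

Type-c best response for Firm 2: q₂(c) = (135 − c) − q₁/2.
Firm 1 maximizes expected profit; its first-order condition is 135 − q₁ − (1/2)E[q₂] − 31 = 0.
Substituting E[q₂] and solving: E[c₂] = 21.75, so q₁ = (135 − 2·31 + 21.75)/(3/2) = 63.1667.
E[P] = 135 − (1/2)·(q₁ + E[q₂]) = 62.5833; Firm 1's expected profit = (E[P] − 31)·q₁ = (62.5833 − 31)·63.1667 = 1995.01.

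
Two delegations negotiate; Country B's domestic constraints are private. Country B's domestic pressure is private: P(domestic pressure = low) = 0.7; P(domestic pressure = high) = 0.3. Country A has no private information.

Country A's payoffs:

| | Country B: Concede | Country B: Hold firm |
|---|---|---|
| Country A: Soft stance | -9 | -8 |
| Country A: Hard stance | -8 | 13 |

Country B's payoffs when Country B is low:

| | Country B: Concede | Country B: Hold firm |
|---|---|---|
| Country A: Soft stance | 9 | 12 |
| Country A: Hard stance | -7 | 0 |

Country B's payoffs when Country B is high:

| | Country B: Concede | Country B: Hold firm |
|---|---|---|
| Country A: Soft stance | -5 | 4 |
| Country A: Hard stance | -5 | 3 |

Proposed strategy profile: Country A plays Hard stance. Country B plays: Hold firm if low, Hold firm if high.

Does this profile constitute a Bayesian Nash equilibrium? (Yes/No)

Country A plays Hard stance: E[Hard stance] = 0.7·(13) + 0.3·(13) = 13; E[Soft stance] = -8. Best-responding. ✓
Country B (domestic pressure low), facing Hard stance: Concede gives -7, Hold firm gives 0. Proposed Hold firm is best. ✓
Country B (domestic pressure high), facing Hard stance: Concede gives -5, Hold firm gives 3. Proposed Hold firm is best. ✓

Yes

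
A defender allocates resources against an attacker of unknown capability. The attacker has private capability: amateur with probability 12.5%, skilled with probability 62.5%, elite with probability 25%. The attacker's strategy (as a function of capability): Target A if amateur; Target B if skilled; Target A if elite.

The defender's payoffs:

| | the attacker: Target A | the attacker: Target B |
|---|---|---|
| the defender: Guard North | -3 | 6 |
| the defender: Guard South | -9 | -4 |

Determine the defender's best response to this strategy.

E[Guard North] = 0.125·(-3) + 0.625·(6) + 0.25·(-3) = 2.625
E[Guard South] = 0.125·(-9) + 0.625·(-4) + 0.25·(-9) = -5.875
Best response: Guard North (2.625 is the largest).

Guard North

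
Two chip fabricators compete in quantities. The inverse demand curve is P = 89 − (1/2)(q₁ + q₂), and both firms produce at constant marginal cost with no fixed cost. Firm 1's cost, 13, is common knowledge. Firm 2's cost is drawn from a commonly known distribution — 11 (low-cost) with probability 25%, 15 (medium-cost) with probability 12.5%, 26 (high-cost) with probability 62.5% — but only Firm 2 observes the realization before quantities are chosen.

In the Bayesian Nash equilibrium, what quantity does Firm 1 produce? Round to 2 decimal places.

Firm 2 with cost c maximizes (89 − (1/2)(q₁+q₂) − c)·q₂, giving q₂(c) = (89 − c − (1/2)q₁).
E[c₂] = 0.25·11 + 0.125·15 + 0.625·26 = 20.875
Firm 1's FOC against E[q₂] yields q₁ = (89 − 2·13 + E[c₂])/(3/2) = (89 − 26 + 20.875)/(3/2) = 55.9167.

55.92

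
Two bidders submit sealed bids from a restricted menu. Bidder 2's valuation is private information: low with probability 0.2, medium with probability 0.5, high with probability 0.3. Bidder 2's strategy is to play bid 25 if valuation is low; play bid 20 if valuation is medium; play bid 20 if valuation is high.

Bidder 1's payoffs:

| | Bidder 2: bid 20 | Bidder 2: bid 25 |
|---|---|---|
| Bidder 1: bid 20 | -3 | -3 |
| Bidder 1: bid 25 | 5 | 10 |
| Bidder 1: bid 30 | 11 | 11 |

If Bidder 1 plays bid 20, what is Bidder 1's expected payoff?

Take the expectation over Bidder 2's valuation, weighting each type's action by its prior probability.
E[bid 20] = 0.2·(-3) + 0.5·(-3) + 0.3·(-3) = (-0.6) + (-1.5) + (-0.9) = -3

-3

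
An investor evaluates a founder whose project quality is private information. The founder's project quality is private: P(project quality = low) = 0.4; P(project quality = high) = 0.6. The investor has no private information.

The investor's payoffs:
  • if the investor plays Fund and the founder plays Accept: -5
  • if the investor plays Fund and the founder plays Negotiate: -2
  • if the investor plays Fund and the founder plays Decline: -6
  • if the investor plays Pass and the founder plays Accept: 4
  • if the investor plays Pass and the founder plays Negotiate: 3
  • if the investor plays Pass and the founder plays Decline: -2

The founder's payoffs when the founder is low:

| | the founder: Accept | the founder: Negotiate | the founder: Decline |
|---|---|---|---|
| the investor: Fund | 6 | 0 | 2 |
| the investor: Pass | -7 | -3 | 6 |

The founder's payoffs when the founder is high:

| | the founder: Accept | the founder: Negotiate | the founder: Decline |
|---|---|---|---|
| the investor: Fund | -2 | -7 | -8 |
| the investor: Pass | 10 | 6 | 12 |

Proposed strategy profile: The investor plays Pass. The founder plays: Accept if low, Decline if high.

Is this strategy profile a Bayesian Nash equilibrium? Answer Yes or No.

No

The investor plays Pass: E[Pass] = 0.4·(4) + 0.6·(-2) = 0.4; E[Fund] = -5.6. Best-responding. ✓
The founder (project quality low), facing Pass: Accept gives -7, Negotiate gives -3, Decline gives 6. Proposed Accept is not best — profitable deviation exists. ✗
The founder (project quality high), facing Pass: Accept gives 10, Negotiate gives 6, Decline gives 12. Proposed Decline is best. ✓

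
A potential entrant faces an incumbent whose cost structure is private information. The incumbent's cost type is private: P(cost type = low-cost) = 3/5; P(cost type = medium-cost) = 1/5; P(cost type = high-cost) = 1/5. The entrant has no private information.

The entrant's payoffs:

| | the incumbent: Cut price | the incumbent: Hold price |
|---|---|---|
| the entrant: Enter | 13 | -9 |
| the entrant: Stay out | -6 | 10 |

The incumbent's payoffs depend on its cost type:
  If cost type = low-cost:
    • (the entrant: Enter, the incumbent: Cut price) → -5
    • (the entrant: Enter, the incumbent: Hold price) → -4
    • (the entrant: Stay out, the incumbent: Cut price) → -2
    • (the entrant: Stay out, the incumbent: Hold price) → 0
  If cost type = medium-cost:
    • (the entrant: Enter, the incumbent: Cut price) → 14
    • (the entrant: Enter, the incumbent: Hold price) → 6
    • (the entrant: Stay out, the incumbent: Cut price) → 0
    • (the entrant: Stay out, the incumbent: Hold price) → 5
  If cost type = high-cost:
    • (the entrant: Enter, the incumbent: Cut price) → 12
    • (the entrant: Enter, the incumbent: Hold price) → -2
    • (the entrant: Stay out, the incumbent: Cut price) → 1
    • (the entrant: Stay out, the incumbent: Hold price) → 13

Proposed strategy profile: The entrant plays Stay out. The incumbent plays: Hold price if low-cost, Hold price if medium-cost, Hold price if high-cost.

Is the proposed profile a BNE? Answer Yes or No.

The entrant plays Stay out: E[Stay out] = 3/5·(10) + 1/5·(10) + 1/5·(10) = 10; E[Enter] = -9. Best-responding. ✓
The incumbent (cost type low-cost), facing Stay out: Cut price gives -2, Hold price gives 0. Proposed Hold price is best. ✓
The incumbent (cost type medium-cost), facing Stay out: Cut price gives 0, Hold price gives 5. Proposed Hold price is best. ✓
The incumbent (cost type high-cost), facing Stay out: Cut price gives 1, Hold price gives 13. Proposed Hold price is best. ✓

Yes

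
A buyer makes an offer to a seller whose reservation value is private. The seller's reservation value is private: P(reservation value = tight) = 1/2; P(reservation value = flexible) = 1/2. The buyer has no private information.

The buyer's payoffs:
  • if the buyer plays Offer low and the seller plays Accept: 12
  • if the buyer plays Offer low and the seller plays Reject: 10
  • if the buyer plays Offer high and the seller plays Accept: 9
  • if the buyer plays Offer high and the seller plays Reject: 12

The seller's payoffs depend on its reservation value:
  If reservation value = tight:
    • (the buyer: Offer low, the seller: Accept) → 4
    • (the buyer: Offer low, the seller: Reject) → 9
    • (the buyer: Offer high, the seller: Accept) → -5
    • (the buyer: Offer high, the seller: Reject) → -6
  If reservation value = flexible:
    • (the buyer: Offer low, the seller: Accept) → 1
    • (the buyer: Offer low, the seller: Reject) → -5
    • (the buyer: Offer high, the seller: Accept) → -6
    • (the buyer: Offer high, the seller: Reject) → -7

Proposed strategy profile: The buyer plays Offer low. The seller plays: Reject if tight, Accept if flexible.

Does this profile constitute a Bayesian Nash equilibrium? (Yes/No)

A profile is a BNE iff every type of every player is best-responding given beliefs about the other side.
The buyer plays Offer low: E[Offer low] = 1/2·(10) + 1/2·(12) = 11; E[Offer high] = 21/2. Best-responding. ✓
The seller (reservation value tight), facing Offer low: Accept gives 4, Reject gives 9. Proposed Reject is best. ✓
The seller (reservation value flexible), facing Offer low: Accept gives 1, Reject gives -5. Proposed Accept is best. ✓

Yes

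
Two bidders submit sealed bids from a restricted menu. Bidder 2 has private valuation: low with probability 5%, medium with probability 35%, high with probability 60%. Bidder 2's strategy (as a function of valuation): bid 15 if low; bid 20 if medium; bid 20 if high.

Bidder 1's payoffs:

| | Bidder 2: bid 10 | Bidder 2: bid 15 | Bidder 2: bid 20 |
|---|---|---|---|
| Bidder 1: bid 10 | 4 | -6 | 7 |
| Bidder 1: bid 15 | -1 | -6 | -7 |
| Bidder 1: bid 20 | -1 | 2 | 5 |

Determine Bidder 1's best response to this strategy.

bid 10

E[bid 10] = 0.05·(-6) + 0.35·(7) + 0.6·(7) = 6.35
E[bid 15] = 0.05·(-6) + 0.35·(-7) + 0.6·(-7) = -6.95
E[bid 20] = 0.05·(2) + 0.35·(5) + 0.6·(5) = 4.85
Best response: bid 10 (6.35 is the largest).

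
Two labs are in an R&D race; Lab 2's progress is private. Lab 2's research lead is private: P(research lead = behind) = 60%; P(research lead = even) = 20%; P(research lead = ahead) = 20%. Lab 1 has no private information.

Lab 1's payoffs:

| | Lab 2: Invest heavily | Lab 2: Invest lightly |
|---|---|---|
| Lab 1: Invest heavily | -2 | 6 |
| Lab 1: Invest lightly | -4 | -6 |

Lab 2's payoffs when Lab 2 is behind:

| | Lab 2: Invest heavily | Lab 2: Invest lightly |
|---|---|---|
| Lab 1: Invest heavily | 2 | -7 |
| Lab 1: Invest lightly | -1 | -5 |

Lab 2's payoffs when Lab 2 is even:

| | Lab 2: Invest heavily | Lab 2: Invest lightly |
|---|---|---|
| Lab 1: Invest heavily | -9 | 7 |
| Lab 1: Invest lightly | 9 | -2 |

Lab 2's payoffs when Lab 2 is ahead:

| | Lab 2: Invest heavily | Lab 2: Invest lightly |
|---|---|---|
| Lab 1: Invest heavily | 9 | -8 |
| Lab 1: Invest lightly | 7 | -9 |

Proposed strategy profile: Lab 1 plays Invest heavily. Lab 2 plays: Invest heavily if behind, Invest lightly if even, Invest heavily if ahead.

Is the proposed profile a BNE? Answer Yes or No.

Yes

Lab 1 plays Invest heavily: E[Invest heavily] = 0.6·(-2) + 0.2·(6) + 0.2·(-2) = -0.4; E[Invest lightly] = -4.4. Best-responding. ✓
Lab 2 (research lead behind), facing Invest heavily: Invest heavily gives 2, Invest lightly gives -7. Proposed Invest heavily is best. ✓
Lab 2 (research lead even), facing Invest heavily: Invest heavily gives -9, Invest lightly gives 7. Proposed Invest lightly is best. ✓
Lab 2 (research lead ahead), facing Invest heavily: Invest heavily gives 9, Invest lightly gives -8. Proposed Invest heavily is best. ✓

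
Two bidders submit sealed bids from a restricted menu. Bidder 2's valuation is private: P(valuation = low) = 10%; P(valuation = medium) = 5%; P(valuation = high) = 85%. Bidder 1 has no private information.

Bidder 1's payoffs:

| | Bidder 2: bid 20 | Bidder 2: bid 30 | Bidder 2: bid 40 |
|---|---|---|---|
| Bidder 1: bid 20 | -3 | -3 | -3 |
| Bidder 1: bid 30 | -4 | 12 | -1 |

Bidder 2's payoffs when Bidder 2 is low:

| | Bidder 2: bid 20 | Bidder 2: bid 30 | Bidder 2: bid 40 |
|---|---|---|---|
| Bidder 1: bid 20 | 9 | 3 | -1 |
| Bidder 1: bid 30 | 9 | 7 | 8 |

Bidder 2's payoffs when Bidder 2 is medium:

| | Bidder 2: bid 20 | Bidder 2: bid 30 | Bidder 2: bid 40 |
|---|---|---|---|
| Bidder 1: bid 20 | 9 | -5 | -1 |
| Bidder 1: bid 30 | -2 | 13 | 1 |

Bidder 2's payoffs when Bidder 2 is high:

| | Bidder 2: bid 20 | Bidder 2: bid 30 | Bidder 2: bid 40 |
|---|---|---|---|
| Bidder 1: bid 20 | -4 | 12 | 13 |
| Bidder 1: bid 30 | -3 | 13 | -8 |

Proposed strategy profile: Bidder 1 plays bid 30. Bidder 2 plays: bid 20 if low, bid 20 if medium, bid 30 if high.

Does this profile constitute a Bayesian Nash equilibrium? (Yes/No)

Bidder 1 plays bid 30: E[bid 30] = 0.1·(-4) + 0.05·(-4) + 0.85·(12) = 9.6; E[bid 20] = -3. Best-responding. ✓
Bidder 2 (valuation low), facing bid 30: bid 20 gives 9, bid 30 gives 7, bid 40 gives 8. Proposed bid 20 is best. ✓
Bidder 2 (valuation medium), facing bid 30: bid 20 gives -2, bid 30 gives 13, bid 40 gives 1. Proposed bid 20 is not best — profitable deviation exists. ✗
Bidder 2 (valuation high), facing bid 30: bid 20 gives -3, bid 30 gives 13, bid 40 gives -8. Proposed bid 30 is best. ✓

No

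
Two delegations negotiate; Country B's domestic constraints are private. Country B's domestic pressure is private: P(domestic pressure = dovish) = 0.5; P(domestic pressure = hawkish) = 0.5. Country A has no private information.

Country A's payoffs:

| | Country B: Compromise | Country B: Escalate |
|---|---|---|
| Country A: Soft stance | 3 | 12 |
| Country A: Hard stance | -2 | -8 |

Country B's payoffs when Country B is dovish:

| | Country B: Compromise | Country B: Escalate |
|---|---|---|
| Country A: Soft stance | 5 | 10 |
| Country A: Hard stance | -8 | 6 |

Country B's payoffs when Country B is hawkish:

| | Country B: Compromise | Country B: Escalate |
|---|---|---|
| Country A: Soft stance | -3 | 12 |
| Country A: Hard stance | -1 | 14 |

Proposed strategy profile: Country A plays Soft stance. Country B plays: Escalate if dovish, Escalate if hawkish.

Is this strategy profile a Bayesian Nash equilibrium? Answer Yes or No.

Country A plays Soft stance: E[Soft stance] = 0.5·(12) + 0.5·(12) = 12; E[Hard stance] = -8. Best-responding. ✓
Country B (domestic pressure dovish), facing Soft stance: Compromise gives 5, Escalate gives 10. Proposed Escalate is best. ✓
Country B (domestic pressure hawkish), facing Soft stance: Compromise gives -3, Escalate gives 12. Proposed Escalate is best. ✓

Yes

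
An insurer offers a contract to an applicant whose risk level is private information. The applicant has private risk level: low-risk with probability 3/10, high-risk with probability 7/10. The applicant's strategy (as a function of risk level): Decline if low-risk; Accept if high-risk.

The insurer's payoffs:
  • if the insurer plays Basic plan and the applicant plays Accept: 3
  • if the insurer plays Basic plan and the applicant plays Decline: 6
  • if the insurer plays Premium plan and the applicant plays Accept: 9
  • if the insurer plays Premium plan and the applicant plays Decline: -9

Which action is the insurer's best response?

Compute the insurer's expected payoff for each action, taking the expectation over the applicant's type.
E[Basic plan] = 3/10·(6) + 7/10·(3) = 39/10
E[Premium plan] = 3/10·(-9) + 7/10·(9) = 18/5
Best response: Basic plan (39/10 is the largest).

Basic plan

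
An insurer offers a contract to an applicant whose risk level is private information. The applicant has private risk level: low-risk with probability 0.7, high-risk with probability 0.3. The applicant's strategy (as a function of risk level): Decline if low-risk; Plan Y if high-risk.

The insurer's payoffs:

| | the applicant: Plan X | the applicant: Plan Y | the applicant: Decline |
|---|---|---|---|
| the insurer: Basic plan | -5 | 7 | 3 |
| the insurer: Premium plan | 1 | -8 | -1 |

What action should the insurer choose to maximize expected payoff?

Basic plan

Compute the insurer's expected payoff for each action, taking the expectation over the applicant's type.
E[Basic plan] = 0.7·(3) + 0.3·(7) = 4.2
E[Premium plan] = 0.7·(-1) + 0.3·(-8) = -3.1
Best response: Basic plan (4.2 is the largest).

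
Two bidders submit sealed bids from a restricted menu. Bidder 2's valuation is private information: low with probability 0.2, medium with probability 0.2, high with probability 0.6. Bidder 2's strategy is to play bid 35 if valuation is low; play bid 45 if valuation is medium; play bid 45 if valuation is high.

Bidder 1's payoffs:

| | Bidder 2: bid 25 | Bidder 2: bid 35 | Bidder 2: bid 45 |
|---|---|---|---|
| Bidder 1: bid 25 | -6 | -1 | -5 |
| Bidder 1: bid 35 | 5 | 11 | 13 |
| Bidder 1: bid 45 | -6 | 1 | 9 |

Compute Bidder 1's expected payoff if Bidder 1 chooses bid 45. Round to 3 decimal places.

7.400

E[bid 45] = 0.2·1 + 0.2·9 + 0.6·9 = 0.2 + 1.8 + 5.4 = 7.4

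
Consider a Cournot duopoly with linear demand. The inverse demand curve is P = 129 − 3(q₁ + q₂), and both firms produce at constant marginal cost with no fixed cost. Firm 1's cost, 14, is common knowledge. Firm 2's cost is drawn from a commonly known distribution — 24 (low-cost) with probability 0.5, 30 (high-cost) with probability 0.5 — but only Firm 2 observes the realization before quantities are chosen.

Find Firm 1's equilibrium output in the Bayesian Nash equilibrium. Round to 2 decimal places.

14.22

Firm 2 with cost c maximizes (129 − 3(q₁+q₂) − c)·q₂, giving q₂(c) = (129 − c − 3q₁)/6.
E[c₂] = 0.5·24 + 0.5·30 = 27
Firm 1's FOC against E[q₂] yields q₁ = (129 − 2·14 + E[c₂])/9 = (129 − 28 + 27)/9 = 14.2222.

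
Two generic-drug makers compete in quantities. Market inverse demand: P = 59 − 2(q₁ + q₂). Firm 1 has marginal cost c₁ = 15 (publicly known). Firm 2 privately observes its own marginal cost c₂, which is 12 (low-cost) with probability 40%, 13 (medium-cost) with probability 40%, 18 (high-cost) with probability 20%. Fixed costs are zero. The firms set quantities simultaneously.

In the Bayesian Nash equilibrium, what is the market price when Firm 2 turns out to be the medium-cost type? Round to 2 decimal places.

Type-c best response for Firm 2: q₂(c) = (59 − c)/4 − q₁/2.
Firm 1 maximizes expected profit; its first-order condition is 59 − 4q₁ − 2E[q₂] − 15 = 0.
Substituting E[q₂] and solving: E[c₂] = 13.6, so q₁ = (59 − 2·15 + 13.6)/6 = 7.1.
q₂(medium-cost) = 7.95, so P = 59 − 2·(7.1 + 7.95) = 28.9.

28.90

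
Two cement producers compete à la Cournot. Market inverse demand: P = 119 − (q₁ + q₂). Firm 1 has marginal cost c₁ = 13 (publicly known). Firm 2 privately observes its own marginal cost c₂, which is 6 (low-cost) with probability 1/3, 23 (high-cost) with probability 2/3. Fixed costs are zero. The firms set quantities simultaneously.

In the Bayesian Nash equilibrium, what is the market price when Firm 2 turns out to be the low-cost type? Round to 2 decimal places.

Each type of Firm 2 best-responds to q₁; Firm 1 best-responds to the expected q₂ over Firm 2's types.
Firm 2 with cost c maximizes (119 − (q₁+q₂) − c)·q₂, giving q₂(c) = (119 − c − q₁)/2.
E[c₂] = 1/3·6 + 2/3·23 = 17.3333
Firm 1's FOC against E[q₂] yields q₁ = (119 − 2·13 + E[c₂])/3 = (119 − 26 + 17.3333)/3 = 36.7778.
q₂(low-cost) = 38.1111, so P = 119 − (36.7778 + 38.1111) = 44.1111.

44.11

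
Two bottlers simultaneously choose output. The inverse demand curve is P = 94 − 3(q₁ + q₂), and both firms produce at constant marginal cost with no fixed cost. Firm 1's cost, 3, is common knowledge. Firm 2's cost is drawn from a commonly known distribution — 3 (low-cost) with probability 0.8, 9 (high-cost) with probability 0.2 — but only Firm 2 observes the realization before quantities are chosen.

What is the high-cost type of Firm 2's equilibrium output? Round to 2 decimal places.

Type-c best response for Firm 2: q₂(c) = (94 − c)/6 − q₁/2.
Firm 1 maximizes expected profit; its first-order condition is 94 − 6q₁ − 3E[q₂] − 3 = 0.
Substituting E[q₂] and solving: E[c₂] = 4.2, so q₁ = (94 − 2·3 + 4.2)/9 = 10.2444.
q₂(high-cost) = (94 − 9 − 3·10.2444)/6 = 9.04444.

9.04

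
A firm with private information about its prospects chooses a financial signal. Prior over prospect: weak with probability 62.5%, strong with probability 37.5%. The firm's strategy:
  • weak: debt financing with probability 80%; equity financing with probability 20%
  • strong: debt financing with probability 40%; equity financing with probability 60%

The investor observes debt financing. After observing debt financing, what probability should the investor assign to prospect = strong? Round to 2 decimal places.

0.23

P(debt financing) = 0.625·0.8 + 0.375·0.4 = 0.65
P(strong | debt financing) = (0.375·0.4) / 0.65 = 0.15 / 0.65 = 0.230769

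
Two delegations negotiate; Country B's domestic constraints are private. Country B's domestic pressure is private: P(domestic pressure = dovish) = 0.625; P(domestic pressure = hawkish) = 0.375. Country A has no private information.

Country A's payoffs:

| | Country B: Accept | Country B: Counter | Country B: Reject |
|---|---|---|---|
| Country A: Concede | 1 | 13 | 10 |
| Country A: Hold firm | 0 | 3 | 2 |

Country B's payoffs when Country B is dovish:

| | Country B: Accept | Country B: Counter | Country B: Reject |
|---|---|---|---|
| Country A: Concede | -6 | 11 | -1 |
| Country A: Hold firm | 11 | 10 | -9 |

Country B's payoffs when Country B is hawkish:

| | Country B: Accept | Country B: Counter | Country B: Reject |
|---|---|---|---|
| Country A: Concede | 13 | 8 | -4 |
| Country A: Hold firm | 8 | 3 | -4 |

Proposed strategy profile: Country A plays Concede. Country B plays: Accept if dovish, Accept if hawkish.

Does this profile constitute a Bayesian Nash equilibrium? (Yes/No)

Country A plays Concede: E[Concede] = 0.625·(1) + 0.375·(1) = 1; E[Hold firm] = 0. Best-responding. ✓
Country B (domestic pressure dovish), facing Concede: Accept gives -6, Counter gives 11, Reject gives -1. Proposed Accept is not best — profitable deviation exists. ✗
Country B (domestic pressure hawkish), facing Concede: Accept gives 13, Counter gives 8, Reject gives -4. Proposed Accept is best. ✓

No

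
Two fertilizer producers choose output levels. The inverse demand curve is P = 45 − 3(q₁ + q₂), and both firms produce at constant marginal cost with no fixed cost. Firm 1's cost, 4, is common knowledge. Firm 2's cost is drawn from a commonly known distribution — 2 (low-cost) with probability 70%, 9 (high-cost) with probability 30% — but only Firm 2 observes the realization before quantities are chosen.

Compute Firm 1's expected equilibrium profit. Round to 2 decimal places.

Type-c best response for Firm 2: q₂(c) = (45 − c)/6 − q₁/2.
Firm 1 maximizes expected profit; its first-order condition is 45 − 6q₁ − 3E[q₂] − 4 = 0.
Substituting E[q₂] and solving: E[c₂] = 4.1, so q₁ = (45 − 2·4 + 4.1)/9 = 4.56667.
E[P] = 45 − 3·(q₁ + E[q₂]) = 17.7; Firm 1's expected profit = (E[P] − 4)·q₁ = (17.7 − 4)·4.56667 = 62.5633.

62.56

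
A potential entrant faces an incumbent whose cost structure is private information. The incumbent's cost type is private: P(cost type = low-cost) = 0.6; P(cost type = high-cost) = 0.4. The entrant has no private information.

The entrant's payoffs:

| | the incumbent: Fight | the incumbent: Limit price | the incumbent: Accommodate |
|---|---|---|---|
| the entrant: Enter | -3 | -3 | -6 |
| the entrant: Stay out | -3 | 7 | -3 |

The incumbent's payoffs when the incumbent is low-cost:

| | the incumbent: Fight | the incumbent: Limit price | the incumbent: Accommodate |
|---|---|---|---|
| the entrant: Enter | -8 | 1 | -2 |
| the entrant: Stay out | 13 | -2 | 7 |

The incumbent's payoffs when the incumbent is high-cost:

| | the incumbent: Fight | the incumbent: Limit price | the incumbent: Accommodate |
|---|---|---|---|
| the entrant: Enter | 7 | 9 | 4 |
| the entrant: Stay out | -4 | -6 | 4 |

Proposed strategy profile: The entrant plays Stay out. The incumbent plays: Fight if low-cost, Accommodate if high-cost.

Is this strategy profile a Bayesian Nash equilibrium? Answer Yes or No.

Yes

The entrant plays Stay out: E[Stay out] = 0.6·(-3) + 0.4·(-3) = -3; E[Enter] = -4.2. Best-responding. ✓
The incumbent (cost type low-cost), facing Stay out: Fight gives 13, Limit price gives -2, Accommodate gives 7. Proposed Fight is best. ✓
The incumbent (cost type high-cost), facing Stay out: Fight gives -4, Limit price gives -6, Accommodate gives 4. Proposed Accommodate is best. ✓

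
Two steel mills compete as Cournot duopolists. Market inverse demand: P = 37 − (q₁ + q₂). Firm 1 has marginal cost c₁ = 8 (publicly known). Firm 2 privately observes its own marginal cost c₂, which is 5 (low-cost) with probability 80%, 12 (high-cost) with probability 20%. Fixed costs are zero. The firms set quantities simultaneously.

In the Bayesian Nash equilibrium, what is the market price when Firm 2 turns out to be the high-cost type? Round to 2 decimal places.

Firm 2 with cost c maximizes (37 − (q₁+q₂) − c)·q₂, giving q₂(c) = (37 − c − q₁)/2.
E[c₂] = 0.8·5 + 0.2·12 = 6.4
Firm 1's FOC against E[q₂] yields q₁ = (37 − 2·8 + E[c₂])/3 = (37 − 16 + 6.4)/3 = 9.13333.
q₂(high-cost) = 7.93333, so P = 37 − (9.13333 + 7.93333) = 19.9333.

19.93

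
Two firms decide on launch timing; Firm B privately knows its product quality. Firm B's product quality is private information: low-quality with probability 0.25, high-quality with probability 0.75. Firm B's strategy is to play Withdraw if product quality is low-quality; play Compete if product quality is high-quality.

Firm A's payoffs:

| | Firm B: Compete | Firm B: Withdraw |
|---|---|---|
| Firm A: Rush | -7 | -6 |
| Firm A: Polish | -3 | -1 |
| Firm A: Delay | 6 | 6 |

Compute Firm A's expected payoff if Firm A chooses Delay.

E[Delay] = 0.25·6 + 0.75·6 = 1.5 + 4.5 = 6

6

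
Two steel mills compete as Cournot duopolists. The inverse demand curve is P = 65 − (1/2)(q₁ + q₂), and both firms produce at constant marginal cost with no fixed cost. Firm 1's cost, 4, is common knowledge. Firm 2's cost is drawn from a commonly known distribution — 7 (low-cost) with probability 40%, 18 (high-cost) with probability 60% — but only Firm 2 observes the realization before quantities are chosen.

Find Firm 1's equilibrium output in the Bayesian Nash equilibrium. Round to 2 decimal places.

Each type of Firm 2 best-responds to q₁; Firm 1 best-responds to the expected q₂ over Firm 2's types.
Firm 2 with cost c maximizes (65 − (1/2)(q₁+q₂) − c)·q₂, giving q₂(c) = (65 − c − (1/2)q₁).
E[c₂] = 0.4·7 + 0.6·18 = 13.6
Firm 1's FOC against E[q₂] yields q₁ = (65 − 2·4 + E[c₂])/(3/2) = (65 − 8 + 13.6)/(3/2) = 47.0667.

47.07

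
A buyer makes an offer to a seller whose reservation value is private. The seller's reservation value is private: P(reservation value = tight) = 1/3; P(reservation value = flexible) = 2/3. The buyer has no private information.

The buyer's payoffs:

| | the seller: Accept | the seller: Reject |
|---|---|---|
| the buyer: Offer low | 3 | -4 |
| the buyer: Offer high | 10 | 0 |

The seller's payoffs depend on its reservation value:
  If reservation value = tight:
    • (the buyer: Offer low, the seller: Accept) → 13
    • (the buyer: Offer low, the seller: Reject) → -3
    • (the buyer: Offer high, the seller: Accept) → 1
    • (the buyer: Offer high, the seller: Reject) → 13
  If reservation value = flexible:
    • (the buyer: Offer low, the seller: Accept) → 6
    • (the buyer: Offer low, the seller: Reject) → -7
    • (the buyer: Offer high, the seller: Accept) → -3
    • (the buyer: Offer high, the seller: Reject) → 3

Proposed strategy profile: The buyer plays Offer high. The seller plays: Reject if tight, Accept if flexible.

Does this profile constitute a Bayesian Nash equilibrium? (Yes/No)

The buyer plays Offer high: E[Offer high] = 1/3·(0) + 2/3·(10) = 20/3; E[Offer low] = 2/3. Best-responding. ✓
The seller (reservation value tight), facing Offer high: Accept gives 1, Reject gives 13. Proposed Reject is best. ✓
The seller (reservation value flexible), facing Offer high: Accept gives -3, Reject gives 3. Proposed Accept is not best — profitable deviation exists. ✗

No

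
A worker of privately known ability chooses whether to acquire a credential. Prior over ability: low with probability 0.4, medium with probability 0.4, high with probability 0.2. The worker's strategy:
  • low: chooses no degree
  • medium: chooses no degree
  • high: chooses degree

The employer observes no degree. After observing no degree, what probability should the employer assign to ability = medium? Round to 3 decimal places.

P(no degree) = 0.4·1 + 0.4·1 + 0.2·0 = 0.8
P(medium | no degree) = (0.4·1) / 0.8 = 0.4 / 0.8 = 0.5

0.500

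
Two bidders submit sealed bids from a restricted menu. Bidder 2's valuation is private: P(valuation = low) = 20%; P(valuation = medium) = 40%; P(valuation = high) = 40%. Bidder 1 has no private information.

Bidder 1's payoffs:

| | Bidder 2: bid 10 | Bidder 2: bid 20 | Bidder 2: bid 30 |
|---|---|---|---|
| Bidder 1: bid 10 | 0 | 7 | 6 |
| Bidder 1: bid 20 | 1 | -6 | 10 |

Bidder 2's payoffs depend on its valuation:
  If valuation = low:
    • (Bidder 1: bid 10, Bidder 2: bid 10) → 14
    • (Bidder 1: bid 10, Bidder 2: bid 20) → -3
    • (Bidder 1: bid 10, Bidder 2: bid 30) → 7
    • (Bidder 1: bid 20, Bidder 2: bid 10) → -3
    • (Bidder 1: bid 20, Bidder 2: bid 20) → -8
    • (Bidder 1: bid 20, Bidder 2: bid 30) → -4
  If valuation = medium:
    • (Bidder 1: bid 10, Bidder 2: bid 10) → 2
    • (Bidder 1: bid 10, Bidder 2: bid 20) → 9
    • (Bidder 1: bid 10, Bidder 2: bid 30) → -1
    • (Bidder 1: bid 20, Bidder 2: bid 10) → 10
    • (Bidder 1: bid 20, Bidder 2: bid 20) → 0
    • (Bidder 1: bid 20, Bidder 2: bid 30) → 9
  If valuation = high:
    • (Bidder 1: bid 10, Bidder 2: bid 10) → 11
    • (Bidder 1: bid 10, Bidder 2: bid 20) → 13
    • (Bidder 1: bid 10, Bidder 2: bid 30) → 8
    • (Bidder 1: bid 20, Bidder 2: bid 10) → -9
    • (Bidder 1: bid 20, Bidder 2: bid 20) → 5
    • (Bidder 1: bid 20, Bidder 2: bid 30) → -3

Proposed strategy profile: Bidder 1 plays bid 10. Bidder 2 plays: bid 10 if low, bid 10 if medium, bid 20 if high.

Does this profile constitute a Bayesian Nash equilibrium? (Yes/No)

No

Bidder 1 plays bid 10: E[bid 10] = 0.2·(0) + 0.4·(0) + 0.4·(7) = 2.8; E[bid 20] = -1.8. Best-responding. ✓
Bidder 2 (valuation low), facing bid 10: bid 10 gives 14, bid 20 gives -3, bid 30 gives 7. Proposed bid 10 is best. ✓
Bidder 2 (valuation medium), facing bid 10: bid 10 gives 2, bid 20 gives 9, bid 30 gives -1. Proposed bid 10 is not best — profitable deviation exists. ✗
Bidder 2 (valuation high), facing bid 10: bid 10 gives 11, bid 20 gives 13, bid 30 gives 8. Proposed bid 20 is best. ✓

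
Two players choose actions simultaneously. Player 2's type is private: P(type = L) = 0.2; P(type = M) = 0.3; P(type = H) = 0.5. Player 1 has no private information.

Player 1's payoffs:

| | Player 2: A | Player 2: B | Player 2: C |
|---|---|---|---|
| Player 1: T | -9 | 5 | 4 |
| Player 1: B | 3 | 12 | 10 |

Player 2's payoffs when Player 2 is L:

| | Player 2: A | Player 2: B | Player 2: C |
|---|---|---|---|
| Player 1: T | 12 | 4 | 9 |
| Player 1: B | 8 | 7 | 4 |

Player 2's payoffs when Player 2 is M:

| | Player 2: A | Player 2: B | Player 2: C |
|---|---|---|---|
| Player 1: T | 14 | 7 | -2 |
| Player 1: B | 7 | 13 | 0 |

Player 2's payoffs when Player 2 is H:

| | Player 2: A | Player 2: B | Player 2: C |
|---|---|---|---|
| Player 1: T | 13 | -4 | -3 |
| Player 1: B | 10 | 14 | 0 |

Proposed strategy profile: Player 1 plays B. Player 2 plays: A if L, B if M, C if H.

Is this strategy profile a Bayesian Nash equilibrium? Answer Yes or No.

Player 1 plays B: E[B] = 0.2·(3) + 0.3·(12) + 0.5·(10) = 9.2; E[T] = 1.7. Best-responding. ✓
Player 2 (type L), facing B: A gives 8, B gives 7, C gives 4. Proposed A is best. ✓
Player 2 (type M), facing B: A gives 7, B gives 13, C gives 0. Proposed B is best. ✓
Player 2 (type H), facing B: A gives 10, B gives 14, C gives 0. Proposed C is not best — profitable deviation exists. ✗

No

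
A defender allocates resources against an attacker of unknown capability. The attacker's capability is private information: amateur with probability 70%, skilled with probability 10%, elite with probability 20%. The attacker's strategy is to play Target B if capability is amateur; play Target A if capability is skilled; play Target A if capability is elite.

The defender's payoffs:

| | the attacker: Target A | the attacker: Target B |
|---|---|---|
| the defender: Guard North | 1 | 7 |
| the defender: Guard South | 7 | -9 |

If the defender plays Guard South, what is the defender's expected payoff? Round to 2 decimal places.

E[Guard South] = 0.7·(-9) + 0.1·7 + 0.2·7 = (-6.3) + 0.7 + 1.4 = -4.2

-4.20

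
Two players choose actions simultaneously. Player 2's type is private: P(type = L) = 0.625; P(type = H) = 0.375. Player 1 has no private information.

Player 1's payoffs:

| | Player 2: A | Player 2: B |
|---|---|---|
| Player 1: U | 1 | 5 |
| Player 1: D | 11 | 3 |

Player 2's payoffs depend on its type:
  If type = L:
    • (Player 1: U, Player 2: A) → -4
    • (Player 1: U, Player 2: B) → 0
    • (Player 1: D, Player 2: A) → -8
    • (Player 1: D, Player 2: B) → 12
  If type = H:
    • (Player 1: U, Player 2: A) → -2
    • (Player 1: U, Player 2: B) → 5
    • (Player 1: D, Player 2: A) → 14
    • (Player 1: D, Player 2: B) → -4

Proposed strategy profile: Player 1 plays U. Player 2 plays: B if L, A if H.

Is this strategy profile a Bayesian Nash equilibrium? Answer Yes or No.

A profile is a BNE iff every type of every player is best-responding given beliefs about the other side.
Player 1 plays U: E[U] = 0.625·(5) + 0.375·(1) = 3.5; E[D] = 6. Not best-responding. ✗
Player 2 (type L), facing U: A gives -4, B gives 0. Proposed B is best. ✓
Player 2 (type H), facing U: A gives -2, B gives 5. Proposed A is not best — profitable deviation exists. ✗

No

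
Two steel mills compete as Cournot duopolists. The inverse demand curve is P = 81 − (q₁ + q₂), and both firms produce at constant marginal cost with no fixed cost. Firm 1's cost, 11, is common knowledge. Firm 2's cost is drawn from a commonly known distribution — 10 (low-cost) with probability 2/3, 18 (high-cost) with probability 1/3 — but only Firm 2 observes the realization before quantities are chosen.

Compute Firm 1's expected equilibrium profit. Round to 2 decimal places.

570.68

Type-c best response for Firm 2: q₂(c) = (81 − c)/2 − q₁/2.
Firm 1 maximizes expected profit; its first-order condition is 81 − 2q₁ − E[q₂] − 11 = 0.
Substituting E[q₂] and solving: E[c₂] = 12.6667, so q₁ = (81 − 2·11 + 12.6667)/3 = 23.8889.
E[P] = 81 − (q₁ + E[q₂]) = 34.8889; Firm 1's expected profit = (E[P] − 11)·q₁ = (34.8889 − 11)·23.8889 = 570.679.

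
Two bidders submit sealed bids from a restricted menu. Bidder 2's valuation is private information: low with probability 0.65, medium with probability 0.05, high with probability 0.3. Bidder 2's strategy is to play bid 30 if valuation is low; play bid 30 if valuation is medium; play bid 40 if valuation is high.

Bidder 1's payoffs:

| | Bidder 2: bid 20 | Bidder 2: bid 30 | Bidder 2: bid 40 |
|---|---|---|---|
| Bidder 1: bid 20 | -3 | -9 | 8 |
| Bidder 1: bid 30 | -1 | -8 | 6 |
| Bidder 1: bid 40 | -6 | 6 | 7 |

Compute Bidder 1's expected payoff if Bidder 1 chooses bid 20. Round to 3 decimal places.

Take the expectation over Bidder 2's valuation, weighting each type's action by its prior probability.
E[bid 20] = 0.65·(-9) + 0.05·(-9) + 0.3·8 = (-5.85) + (-0.45) + 2.4 = -3.9

-3.900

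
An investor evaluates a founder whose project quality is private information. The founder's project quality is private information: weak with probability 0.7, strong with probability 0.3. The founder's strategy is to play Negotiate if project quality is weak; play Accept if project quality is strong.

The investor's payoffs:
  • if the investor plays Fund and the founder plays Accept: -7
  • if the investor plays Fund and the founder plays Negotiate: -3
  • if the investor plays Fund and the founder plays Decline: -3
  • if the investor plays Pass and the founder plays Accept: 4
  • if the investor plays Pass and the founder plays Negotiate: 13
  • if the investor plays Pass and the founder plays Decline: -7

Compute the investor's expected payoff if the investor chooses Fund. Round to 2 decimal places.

-4.20

Take the expectation over the founder's project quality, weighting each type's action by its prior probability.
E[Fund] = 0.7·(-3) + 0.3·(-7) = (-2.1) + (-2.1) = -4.2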